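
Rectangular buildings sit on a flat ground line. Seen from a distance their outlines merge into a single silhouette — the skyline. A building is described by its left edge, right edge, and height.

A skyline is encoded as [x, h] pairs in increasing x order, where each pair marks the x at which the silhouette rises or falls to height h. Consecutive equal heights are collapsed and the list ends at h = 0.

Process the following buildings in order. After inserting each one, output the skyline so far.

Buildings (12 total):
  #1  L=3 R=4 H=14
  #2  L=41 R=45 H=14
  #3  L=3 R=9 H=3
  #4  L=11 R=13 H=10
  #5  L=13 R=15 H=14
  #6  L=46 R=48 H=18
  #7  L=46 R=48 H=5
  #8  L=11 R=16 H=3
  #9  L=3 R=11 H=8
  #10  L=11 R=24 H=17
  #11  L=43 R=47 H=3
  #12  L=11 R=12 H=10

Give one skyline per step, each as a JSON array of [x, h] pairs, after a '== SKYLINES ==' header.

== SKYLINES ==
[[3,14],[4,0]]
[[3,14],[4,0],[41,14],[45,0]]
[[3,14],[4,3],[9,0],[41,14],[45,0]]
[[3,14],[4,3],[9,0],[11,10],[13,0],[41,14],[45,0]]
[[3,14],[4,3],[9,0],[11,10],[13,14],[15,0],[41,14],[45,0]]
[[3,14],[4,3],[9,0],[11,10],[13,14],[15,0],[41,14],[45,0],[46,18],[48,0]]
[[3,14],[4,3],[9,0],[11,10],[13,14],[15,0],[41,14],[45,0],[46,18],[48,0]]
[[3,14],[4,3],[9,0],[11,10],[13,14],[15,3],[16,0],[41,14],[45,0],[46,18],[48,0]]
[[3,14],[4,8],[11,10],[13,14],[15,3],[16,0],[41,14],[45,0],[46,18],[48,0]]
[[3,14],[4,8],[11,17],[24,0],[41,14],[45,0],[46,18],[48,0]]
[[3,14],[4,8],[11,17],[24,0],[41,14],[45,3],[46,18],[48,0]]
[[3,14],[4,8],[11,17],[24,0],[41,14],[45,3],[46,18],[48,0]]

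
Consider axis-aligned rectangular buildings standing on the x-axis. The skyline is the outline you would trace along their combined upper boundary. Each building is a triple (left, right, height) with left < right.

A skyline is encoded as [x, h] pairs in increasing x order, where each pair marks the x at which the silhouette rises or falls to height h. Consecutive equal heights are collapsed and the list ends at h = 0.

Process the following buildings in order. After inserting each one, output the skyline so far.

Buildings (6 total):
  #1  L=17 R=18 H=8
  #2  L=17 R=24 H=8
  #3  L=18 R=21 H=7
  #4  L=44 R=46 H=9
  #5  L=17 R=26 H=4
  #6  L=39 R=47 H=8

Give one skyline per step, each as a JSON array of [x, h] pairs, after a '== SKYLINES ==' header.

== SKYLINES ==
[[17,8],[18,0]]
[[17,8],[24,0]]
[[17,8],[24,0]]
[[17,8],[24,0],[44,9],[46,0]]
[[17,8],[24,4],[26,0],[44,9],[46,0]]
[[17,8],[24,4],[26,0],[39,8],[44,9],[46,8],[47,0]]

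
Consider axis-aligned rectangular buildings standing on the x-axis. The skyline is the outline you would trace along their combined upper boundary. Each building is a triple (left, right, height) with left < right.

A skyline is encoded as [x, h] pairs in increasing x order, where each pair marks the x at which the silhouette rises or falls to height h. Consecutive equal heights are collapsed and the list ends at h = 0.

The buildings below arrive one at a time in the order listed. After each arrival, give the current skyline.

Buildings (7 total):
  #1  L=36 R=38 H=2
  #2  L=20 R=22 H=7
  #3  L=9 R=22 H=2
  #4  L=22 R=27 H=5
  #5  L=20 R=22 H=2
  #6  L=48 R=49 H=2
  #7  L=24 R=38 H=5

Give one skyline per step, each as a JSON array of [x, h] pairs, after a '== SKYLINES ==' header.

== SKYLINES ==
[[36,2],[38,0]]
[[20,7],[22,0],[36,2],[38,0]]
[[9,2],[20,7],[22,0],[36,2],[38,0]]
[[9,2],[20,7],[22,5],[27,0],[36,2],[38,0]]
[[9,2],[20,7],[22,5],[27,0],[36,2],[38,0]]
[[9,2],[20,7],[22,5],[27,0],[36,2],[38,0],[48,2],[49,0]]
[[9,2],[20,7],[22,5],[38,0],[48,2],[49,0]]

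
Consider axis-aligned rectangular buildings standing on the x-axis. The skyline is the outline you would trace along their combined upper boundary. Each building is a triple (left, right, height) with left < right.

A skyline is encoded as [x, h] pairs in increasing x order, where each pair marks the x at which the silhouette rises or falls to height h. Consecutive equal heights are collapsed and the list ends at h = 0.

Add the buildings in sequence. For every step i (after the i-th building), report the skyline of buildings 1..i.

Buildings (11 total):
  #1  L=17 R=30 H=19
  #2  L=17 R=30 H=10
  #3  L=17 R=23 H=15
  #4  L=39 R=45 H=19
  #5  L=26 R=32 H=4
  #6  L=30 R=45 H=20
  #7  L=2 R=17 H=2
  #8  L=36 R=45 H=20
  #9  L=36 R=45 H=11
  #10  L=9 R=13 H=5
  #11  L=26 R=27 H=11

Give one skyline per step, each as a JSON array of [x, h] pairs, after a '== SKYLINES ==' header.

== SKYLINES ==
[[17,19],[30,0]]
[[17,19],[30,0]]
[[17,19],[30,0]]
[[17,19],[30,0],[39,19],[45,0]]
[[17,19],[30,4],[32,0],[39,19],[45,0]]
[[17,19],[30,20],[45,0]]
[[2,2],[17,19],[30,20],[45,0]]
[[2,2],[17,19],[30,20],[45,0]]
[[2,2],[17,19],[30,20],[45,0]]
[[2,2],[9,5],[13,2],[17,19],[30,20],[45,0]]
[[2,2],[9,5],[13,2],[17,19],[30,20],[45,0]]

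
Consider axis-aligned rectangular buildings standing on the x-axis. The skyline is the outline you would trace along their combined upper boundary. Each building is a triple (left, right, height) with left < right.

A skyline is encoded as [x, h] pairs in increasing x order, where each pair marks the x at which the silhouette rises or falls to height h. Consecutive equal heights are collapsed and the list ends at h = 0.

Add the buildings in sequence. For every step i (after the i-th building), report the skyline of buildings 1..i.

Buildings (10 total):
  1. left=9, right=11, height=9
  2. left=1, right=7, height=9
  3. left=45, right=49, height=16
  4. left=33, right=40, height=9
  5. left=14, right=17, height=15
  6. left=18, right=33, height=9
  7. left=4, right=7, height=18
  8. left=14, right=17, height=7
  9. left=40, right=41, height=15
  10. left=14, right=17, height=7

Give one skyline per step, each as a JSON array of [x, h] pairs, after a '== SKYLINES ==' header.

== SKYLINES ==
[[9,9],[11,0]]
[[1,9],[7,0],[9,9],[11,0]]
[[1,9],[7,0],[9,9],[11,0],[45,16],[49,0]]
[[1,9],[7,0],[9,9],[11,0],[33,9],[40,0],[45,16],[49,0]]
[[1,9],[7,0],[9,9],[11,0],[14,15],[17,0],[33,9],[40,0],[45,16],[49,0]]
[[1,9],[7,0],[9,9],[11,0],[14,15],[17,0],[18,9],[40,0],[45,16],[49,0]]
[[1,9],[4,18],[7,0],[9,9],[11,0],[14,15],[17,0],[18,9],[40,0],[45,16],[49,0]]
[[1,9],[4,18],[7,0],[9,9],[11,0],[14,15],[17,0],[18,9],[40,0],[45,16],[49,0]]
[[1,9],[4,18],[7,0],[9,9],[11,0],[14,15],[17,0],[18,9],[40,15],[41,0],[45,16],[49,0]]
[[1,9],[4,18],[7,0],[9,9],[11,0],[14,15],[17,0],[18,9],[40,15],[41,0],[45,16],[49,0]]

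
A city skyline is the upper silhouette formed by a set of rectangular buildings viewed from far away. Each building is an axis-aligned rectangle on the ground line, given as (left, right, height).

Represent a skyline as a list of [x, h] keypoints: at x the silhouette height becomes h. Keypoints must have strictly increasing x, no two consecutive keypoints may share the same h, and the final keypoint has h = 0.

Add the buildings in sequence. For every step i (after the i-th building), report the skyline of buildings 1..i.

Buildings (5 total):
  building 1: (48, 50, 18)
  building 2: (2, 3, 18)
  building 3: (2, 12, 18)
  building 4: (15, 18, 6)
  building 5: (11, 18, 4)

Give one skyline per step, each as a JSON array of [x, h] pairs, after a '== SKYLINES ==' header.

== SKYLINES ==
[[48,18],[50,0]]
[[2,18],[3,0],[48,18],[50,0]]
[[2,18],[12,0],[48,18],[50,0]]
[[2,18],[12,0],[15,6],[18,0],[48,18],[50,0]]
[[2,18],[12,4],[15,6],[18,0],[48,18],[50,0]]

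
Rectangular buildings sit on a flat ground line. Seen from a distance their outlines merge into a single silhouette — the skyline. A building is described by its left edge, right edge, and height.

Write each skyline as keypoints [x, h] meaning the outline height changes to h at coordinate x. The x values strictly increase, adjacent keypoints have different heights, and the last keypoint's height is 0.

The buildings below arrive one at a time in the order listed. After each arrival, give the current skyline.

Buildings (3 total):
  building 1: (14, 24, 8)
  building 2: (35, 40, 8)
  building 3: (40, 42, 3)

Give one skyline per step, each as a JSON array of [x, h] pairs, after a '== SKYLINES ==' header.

== SKYLINES ==
[[14,8],[24,0]]
[[14,8],[24,0],[35,8],[40,0]]
[[14,8],[24,0],[35,8],[40,3],[42,0]]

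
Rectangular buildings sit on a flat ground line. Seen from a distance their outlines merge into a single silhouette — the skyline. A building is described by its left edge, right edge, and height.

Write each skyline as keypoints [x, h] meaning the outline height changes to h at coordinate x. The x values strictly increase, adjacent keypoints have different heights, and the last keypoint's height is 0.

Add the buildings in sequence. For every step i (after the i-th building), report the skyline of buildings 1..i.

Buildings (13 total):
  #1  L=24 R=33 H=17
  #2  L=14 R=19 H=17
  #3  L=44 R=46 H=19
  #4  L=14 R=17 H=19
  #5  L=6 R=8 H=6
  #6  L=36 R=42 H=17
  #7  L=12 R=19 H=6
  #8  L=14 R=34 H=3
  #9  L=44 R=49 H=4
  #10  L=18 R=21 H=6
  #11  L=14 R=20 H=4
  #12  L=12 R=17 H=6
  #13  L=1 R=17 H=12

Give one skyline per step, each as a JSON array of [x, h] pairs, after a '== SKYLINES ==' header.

== SKYLINES ==
[[24,17],[33,0]]
[[14,17],[19,0],[24,17],[33,0]]
[[14,17],[19,0],[24,17],[33,0],[44,19],[46,0]]
[[14,19],[17,17],[19,0],[24,17],[33,0],[44,19],[46,0]]
[[6,6],[8,0],[14,19],[17,17],[19,0],[24,17],[33,0],[44,19],[46,0]]
[[6,6],[8,0],[14,19],[17,17],[19,0],[24,17],[33,0],[36,17],[42,0],[44,19],[46,0]]
[[6,6],[8,0],[12,6],[14,19],[17,17],[19,0],[24,17],[33,0],[36,17],[42,0],[44,19],[46,0]]
[[6,6],[8,0],[12,6],[14,19],[17,17],[19,3],[24,17],[33,3],[34,0],[36,17],[42,0],[44,19],[46,0]]
[[6,6],[8,0],[12,6],[14,19],[17,17],[19,3],[24,17],[33,3],[34,0],[36,17],[42,0],[44,19],[46,4],[49,0]]
[[6,6],[8,0],[12,6],[14,19],[17,17],[19,6],[21,3],[24,17],[33,3],[34,0],[36,17],[42,0],[44,19],[46,4],[49,0]]
[[6,6],[8,0],[12,6],[14,19],[17,17],[19,6],[21,3],[24,17],[33,3],[34,0],[36,17],[42,0],[44,19],[46,4],[49,0]]
[[6,6],[8,0],[12,6],[14,19],[17,17],[19,6],[21,3],[24,17],[33,3],[34,0],[36,17],[42,0],[44,19],[46,4],[49,0]]
[[1,12],[14,19],[17,17],[19,6],[21,3],[24,17],[33,3],[34,0],[36,17],[42,0],[44,19],[46,4],[49,0]]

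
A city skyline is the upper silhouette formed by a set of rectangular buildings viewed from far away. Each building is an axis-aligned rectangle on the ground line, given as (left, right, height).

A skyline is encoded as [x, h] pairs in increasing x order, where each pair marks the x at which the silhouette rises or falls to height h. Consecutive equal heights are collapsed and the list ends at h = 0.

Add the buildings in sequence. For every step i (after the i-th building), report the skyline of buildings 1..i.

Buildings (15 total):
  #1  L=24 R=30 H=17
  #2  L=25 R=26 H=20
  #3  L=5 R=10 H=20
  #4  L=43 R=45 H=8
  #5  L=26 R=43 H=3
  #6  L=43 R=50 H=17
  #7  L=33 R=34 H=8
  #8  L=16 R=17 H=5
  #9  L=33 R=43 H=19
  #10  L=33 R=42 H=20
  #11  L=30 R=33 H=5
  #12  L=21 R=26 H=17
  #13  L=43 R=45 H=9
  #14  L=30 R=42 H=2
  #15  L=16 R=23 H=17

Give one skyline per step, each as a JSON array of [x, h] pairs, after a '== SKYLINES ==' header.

== SKYLINES ==
[[24,17],[30,0]]
[[24,17],[25,20],[26,17],[30,0]]
[[5,20],[10,0],[24,17],[25,20],[26,17],[30,0]]
[[5,20],[10,0],[24,17],[25,20],[26,17],[30,0],[43,8],[45,0]]
[[5,20],[10,0],[24,17],[25,20],[26,17],[30,3],[43,8],[45,0]]
[[5,20],[10,0],[24,17],[25,20],[26,17],[30,3],[43,17],[50,0]]
[[5,20],[10,0],[24,17],[25,20],[26,17],[30,3],[33,8],[34,3],[43,17],[50,0]]
[[5,20],[10,0],[16,5],[17,0],[24,17],[25,20],[26,17],[30,3],[33,8],[34,3],[43,17],[50,0]]
[[5,20],[10,0],[16,5],[17,0],[24,17],[25,20],[26,17],[30,3],[33,19],[43,17],[50,0]]
[[5,20],[10,0],[16,5],[17,0],[24,17],[25,20],[26,17],[30,3],[33,20],[42,19],[43,17],[50,0]]
[[5,20],[10,0],[16,5],[17,0],[24,17],[25,20],[26,17],[30,5],[33,20],[42,19],[43,17],[50,0]]
[[5,20],[10,0],[16,5],[17,0],[21,17],[25,20],[26,17],[30,5],[33,20],[42,19],[43,17],[50,0]]
[[5,20],[10,0],[16,5],[17,0],[21,17],[25,20],[26,17],[30,5],[33,20],[42,19],[43,17],[50,0]]
[[5,20],[10,0],[16,5],[17,0],[21,17],[25,20],[26,17],[30,5],[33,20],[42,19],[43,17],[50,0]]
[[5,20],[10,0],[16,17],[25,20],[26,17],[30,5],[33,20],[42,19],[43,17],[50,0]]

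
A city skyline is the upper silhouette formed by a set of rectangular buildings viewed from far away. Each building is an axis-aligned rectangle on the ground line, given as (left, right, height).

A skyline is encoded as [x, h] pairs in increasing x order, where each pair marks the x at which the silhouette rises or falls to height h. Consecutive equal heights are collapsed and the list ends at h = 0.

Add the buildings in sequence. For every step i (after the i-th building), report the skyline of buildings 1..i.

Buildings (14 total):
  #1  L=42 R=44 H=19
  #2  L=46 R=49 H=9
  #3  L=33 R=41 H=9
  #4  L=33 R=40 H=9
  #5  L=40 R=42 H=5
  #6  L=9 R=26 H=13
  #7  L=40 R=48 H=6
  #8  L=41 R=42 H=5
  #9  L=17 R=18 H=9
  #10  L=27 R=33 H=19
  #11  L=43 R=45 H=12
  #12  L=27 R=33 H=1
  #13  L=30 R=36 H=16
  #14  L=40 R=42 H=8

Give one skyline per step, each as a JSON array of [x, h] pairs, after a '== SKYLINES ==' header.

== SKYLINES ==
[[42,19],[44,0]]
[[42,19],[44,0],[46,9],[49,0]]
[[33,9],[41,0],[42,19],[44,0],[46,9],[49,0]]
[[33,9],[41,0],[42,19],[44,0],[46,9],[49,0]]
[[33,9],[41,5],[42,19],[44,0],[46,9],[49,0]]
[[9,13],[26,0],[33,9],[41,5],[42,19],[44,0],[46,9],[49,0]]
[[9,13],[26,0],[33,9],[41,6],[42,19],[44,6],[46,9],[49,0]]
[[9,13],[26,0],[33,9],[41,6],[42,19],[44,6],[46,9],[49,0]]
[[9,13],[26,0],[33,9],[41,6],[42,19],[44,6],[46,9],[49,0]]
[[9,13],[26,0],[27,19],[33,9],[41,6],[42,19],[44,6],[46,9],[49,0]]
[[9,13],[26,0],[27,19],[33,9],[41,6],[42,19],[44,12],[45,6],[46,9],[49,0]]
[[9,13],[26,0],[27,19],[33,9],[41,6],[42,19],[44,12],[45,6],[46,9],[49,0]]
[[9,13],[26,0],[27,19],[33,16],[36,9],[41,6],[42,19],[44,12],[45,6],[46,9],[49,0]]
[[9,13],[26,0],[27,19],[33,16],[36,9],[41,8],[42,19],[44,12],[45,6],[46,9],[49,0]]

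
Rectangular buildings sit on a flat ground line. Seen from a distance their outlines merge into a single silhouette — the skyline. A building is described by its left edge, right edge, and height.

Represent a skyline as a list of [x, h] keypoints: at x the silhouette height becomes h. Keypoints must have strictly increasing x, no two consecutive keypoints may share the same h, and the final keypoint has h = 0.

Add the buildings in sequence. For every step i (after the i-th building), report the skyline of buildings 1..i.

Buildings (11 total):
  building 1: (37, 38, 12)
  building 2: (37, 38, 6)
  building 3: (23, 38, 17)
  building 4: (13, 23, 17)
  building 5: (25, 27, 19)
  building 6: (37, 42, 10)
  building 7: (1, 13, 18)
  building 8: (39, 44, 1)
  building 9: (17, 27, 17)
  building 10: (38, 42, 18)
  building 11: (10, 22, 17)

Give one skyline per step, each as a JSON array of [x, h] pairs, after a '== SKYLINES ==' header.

== SKYLINES ==
[[37,12],[38,0]]
[[37,12],[38,0]]
[[23,17],[38,0]]
[[13,17],[38,0]]
[[13,17],[25,19],[27,17],[38,0]]
[[13,17],[25,19],[27,17],[38,10],[42,0]]
[[1,18],[13,17],[25,19],[27,17],[38,10],[42,0]]
[[1,18],[13,17],[25,19],[27,17],[38,10],[42,1],[44,0]]
[[1,18],[13,17],[25,19],[27,17],[38,10],[42,1],[44,0]]
[[1,18],[13,17],[25,19],[27,17],[38,18],[42,1],[44,0]]
[[1,18],[13,17],[25,19],[27,17],[38,18],[42,1],[44,0]]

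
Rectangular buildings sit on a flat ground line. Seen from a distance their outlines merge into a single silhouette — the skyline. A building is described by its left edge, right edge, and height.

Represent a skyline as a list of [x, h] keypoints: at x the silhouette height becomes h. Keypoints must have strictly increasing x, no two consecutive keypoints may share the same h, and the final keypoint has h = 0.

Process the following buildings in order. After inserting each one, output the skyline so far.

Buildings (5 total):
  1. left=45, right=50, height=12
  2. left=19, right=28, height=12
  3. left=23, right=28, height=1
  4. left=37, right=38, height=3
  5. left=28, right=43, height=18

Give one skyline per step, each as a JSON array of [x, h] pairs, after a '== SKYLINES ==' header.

== SKYLINES ==
[[45,12],[50,0]]
[[19,12],[28,0],[45,12],[50,0]]
[[19,12],[28,0],[45,12],[50,0]]
[[19,12],[28,0],[37,3],[38,0],[45,12],[50,0]]
[[19,12],[28,18],[43,0],[45,12],[50,0]]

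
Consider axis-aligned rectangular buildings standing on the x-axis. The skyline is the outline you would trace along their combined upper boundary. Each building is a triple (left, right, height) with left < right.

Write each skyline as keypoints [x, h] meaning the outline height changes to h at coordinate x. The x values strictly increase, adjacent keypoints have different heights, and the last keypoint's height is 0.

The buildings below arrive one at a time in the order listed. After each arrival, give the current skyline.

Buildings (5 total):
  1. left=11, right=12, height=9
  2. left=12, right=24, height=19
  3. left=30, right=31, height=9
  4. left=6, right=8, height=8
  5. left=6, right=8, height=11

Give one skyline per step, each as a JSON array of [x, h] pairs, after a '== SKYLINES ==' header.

== SKYLINES ==
[[11,9],[12,0]]
[[11,9],[12,19],[24,0]]
[[11,9],[12,19],[24,0],[30,9],[31,0]]
[[6,8],[8,0],[11,9],[12,19],[24,0],[30,9],[31,0]]
[[6,11],[8,0],[11,9],[12,19],[24,0],[30,9],[31,0]]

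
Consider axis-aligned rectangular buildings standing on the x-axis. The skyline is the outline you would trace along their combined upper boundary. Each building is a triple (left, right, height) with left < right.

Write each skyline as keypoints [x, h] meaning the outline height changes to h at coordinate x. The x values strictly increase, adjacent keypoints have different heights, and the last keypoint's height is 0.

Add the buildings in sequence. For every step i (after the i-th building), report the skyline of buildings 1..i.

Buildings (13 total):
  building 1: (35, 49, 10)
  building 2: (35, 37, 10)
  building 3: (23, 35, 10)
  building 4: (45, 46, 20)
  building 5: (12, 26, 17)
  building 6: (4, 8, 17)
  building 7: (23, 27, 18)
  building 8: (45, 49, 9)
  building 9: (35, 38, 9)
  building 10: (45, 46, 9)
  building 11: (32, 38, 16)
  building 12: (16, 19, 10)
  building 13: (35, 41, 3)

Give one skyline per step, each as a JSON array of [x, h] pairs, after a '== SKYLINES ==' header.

== SKYLINES ==
[[35,10],[49,0]]
[[35,10],[49,0]]
[[23,10],[49,0]]
[[23,10],[45,20],[46,10],[49,0]]
[[12,17],[26,10],[45,20],[46,10],[49,0]]
[[4,17],[8,0],[12,17],[26,10],[45,20],[46,10],[49,0]]
[[4,17],[8,0],[12,17],[23,18],[27,10],[45,20],[46,10],[49,0]]
[[4,17],[8,0],[12,17],[23,18],[27,10],[45,20],[46,10],[49,0]]
[[4,17],[8,0],[12,17],[23,18],[27,10],[45,20],[46,10],[49,0]]
[[4,17],[8,0],[12,17],[23,18],[27,10],[45,20],[46,10],[49,0]]
[[4,17],[8,0],[12,17],[23,18],[27,10],[32,16],[38,10],[45,20],[46,10],[49,0]]
[[4,17],[8,0],[12,17],[23,18],[27,10],[32,16],[38,10],[45,20],[46,10],[49,0]]
[[4,17],[8,0],[12,17],[23,18],[27,10],[32,16],[38,10],[45,20],[46,10],[49,0]]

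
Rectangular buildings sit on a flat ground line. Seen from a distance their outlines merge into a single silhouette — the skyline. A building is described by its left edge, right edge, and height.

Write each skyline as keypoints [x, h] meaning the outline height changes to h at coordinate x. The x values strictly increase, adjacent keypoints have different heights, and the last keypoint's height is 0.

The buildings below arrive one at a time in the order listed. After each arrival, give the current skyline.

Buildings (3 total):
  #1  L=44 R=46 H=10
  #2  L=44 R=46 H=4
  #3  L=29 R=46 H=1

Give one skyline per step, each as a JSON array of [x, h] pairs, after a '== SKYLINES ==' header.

== SKYLINES ==
[[44,10],[46,0]]
[[44,10],[46,0]]
[[29,1],[44,10],[46,0]]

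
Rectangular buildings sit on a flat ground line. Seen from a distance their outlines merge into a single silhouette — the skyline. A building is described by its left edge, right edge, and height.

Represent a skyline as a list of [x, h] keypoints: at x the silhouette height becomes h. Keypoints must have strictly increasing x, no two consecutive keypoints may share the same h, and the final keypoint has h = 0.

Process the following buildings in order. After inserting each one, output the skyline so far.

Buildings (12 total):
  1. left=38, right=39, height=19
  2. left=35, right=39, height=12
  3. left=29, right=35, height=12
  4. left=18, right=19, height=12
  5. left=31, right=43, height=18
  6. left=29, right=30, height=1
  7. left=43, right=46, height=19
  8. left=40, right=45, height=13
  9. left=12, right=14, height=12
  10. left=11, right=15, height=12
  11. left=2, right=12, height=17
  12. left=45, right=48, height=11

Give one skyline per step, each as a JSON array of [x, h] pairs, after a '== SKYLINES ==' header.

== SKYLINES ==
[[38,19],[39,0]]
[[35,12],[38,19],[39,0]]
[[29,12],[38,19],[39,0]]
[[18,12],[19,0],[29,12],[38,19],[39,0]]
[[18,12],[19,0],[29,12],[31,18],[38,19],[39,18],[43,0]]
[[18,12],[19,0],[29,12],[31,18],[38,19],[39,18],[43,0]]
[[18,12],[19,0],[29,12],[31,18],[38,19],[39,18],[43,19],[46,0]]
[[18,12],[19,0],[29,12],[31,18],[38,19],[39,18],[43,19],[46,0]]
[[12,12],[14,0],[18,12],[19,0],[29,12],[31,18],[38,19],[39,18],[43,19],[46,0]]
[[11,12],[15,0],[18,12],[19,0],[29,12],[31,18],[38,19],[39,18],[43,19],[46,0]]
[[2,17],[12,12],[15,0],[18,12],[19,0],[29,12],[31,18],[38,19],[39,18],[43,19],[46,0]]
[[2,17],[12,12],[15,0],[18,12],[19,0],[29,12],[31,18],[38,19],[39,18],[43,19],[46,11],[48,0]]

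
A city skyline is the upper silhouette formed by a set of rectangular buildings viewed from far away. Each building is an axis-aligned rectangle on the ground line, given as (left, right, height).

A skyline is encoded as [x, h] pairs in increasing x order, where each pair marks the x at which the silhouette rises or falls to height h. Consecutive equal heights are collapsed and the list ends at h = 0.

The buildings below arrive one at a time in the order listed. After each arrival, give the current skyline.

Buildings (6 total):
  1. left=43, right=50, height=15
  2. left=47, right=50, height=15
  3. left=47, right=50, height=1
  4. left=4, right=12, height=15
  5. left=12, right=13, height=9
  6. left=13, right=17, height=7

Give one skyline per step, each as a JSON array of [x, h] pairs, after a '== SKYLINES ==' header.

== SKYLINES ==
[[43,15],[50,0]]
[[43,15],[50,0]]
[[43,15],[50,0]]
[[4,15],[12,0],[43,15],[50,0]]
[[4,15],[12,9],[13,0],[43,15],[50,0]]
[[4,15],[12,9],[13,7],[17,0],[43,15],[50,0]]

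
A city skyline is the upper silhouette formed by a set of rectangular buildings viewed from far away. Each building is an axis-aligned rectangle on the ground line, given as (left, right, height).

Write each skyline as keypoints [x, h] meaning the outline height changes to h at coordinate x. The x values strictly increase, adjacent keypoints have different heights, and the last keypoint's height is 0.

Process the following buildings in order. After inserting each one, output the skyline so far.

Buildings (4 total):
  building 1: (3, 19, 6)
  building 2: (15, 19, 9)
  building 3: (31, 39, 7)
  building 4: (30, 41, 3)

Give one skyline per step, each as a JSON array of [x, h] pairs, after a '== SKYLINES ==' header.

== SKYLINES ==
[[3,6],[19,0]]
[[3,6],[15,9],[19,0]]
[[3,6],[15,9],[19,0],[31,7],[39,0]]
[[3,6],[15,9],[19,0],[30,3],[31,7],[39,3],[41,0]]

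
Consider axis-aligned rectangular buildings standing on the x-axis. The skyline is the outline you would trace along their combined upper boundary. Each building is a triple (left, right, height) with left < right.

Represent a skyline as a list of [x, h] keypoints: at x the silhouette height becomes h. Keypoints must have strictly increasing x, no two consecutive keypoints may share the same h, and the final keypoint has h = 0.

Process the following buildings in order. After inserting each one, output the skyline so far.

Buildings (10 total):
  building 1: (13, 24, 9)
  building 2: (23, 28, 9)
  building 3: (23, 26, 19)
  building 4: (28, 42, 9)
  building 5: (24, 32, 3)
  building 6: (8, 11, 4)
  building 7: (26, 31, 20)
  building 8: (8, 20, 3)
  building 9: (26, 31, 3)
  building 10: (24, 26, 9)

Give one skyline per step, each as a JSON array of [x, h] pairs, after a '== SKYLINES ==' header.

== SKYLINES ==
[[13,9],[24,0]]
[[13,9],[28,0]]
[[13,9],[23,19],[26,9],[28,0]]
[[13,9],[23,19],[26,9],[42,0]]
[[13,9],[23,19],[26,9],[42,0]]
[[8,4],[11,0],[13,9],[23,19],[26,9],[42,0]]
[[8,4],[11,0],[13,9],[23,19],[26,20],[31,9],[42,0]]
[[8,4],[11,3],[13,9],[23,19],[26,20],[31,9],[42,0]]
[[8,4],[11,3],[13,9],[23,19],[26,20],[31,9],[42,0]]
[[8,4],[11,3],[13,9],[23,19],[26,20],[31,9],[42,0]]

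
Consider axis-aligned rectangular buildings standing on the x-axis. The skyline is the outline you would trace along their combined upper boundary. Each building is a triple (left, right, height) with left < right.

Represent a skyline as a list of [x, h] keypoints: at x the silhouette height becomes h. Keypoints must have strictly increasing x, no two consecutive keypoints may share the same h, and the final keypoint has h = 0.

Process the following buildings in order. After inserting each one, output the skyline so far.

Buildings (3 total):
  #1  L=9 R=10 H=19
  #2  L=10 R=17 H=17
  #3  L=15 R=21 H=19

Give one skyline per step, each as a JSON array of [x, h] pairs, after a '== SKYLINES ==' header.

== SKYLINES ==
[[9,19],[10,0]]
[[9,19],[10,17],[17,0]]
[[9,19],[10,17],[15,19],[21,0]]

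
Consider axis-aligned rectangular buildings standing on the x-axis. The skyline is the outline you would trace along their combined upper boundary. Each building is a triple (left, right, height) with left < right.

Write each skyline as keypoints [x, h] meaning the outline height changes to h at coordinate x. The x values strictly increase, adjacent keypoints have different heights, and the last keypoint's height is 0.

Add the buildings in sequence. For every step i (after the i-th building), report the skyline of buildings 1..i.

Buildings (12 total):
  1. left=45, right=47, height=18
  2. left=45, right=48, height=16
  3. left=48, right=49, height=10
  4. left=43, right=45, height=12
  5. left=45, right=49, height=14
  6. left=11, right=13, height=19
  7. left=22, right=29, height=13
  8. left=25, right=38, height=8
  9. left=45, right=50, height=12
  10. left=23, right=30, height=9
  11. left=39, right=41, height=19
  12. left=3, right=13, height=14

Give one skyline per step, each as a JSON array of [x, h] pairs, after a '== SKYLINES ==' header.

== SKYLINES ==
[[45,18],[47,0]]
[[45,18],[47,16],[48,0]]
[[45,18],[47,16],[48,10],[49,0]]
[[43,12],[45,18],[47,16],[48,10],[49,0]]
[[43,12],[45,18],[47,16],[48,14],[49,0]]
[[11,19],[13,0],[43,12],[45,18],[47,16],[48,14],[49,0]]
[[11,19],[13,0],[22,13],[29,0],[43,12],[45,18],[47,16],[48,14],[49,0]]
[[11,19],[13,0],[22,13],[29,8],[38,0],[43,12],[45,18],[47,16],[48,14],[49,0]]
[[11,19],[13,0],[22,13],[29,8],[38,0],[43,12],[45,18],[47,16],[48,14],[49,12],[50,0]]
[[11,19],[13,0],[22,13],[29,9],[30,8],[38,0],[43,12],[45,18],[47,16],[48,14],[49,12],[50,0]]
[[11,19],[13,0],[22,13],[29,9],[30,8],[38,0],[39,19],[41,0],[43,12],[45,18],[47,16],[48,14],[49,12],[50,0]]
[[3,14],[11,19],[13,0],[22,13],[29,9],[30,8],[38,0],[39,19],[41,0],[43,12],[45,18],[47,16],[48,14],[49,12],[50,0]]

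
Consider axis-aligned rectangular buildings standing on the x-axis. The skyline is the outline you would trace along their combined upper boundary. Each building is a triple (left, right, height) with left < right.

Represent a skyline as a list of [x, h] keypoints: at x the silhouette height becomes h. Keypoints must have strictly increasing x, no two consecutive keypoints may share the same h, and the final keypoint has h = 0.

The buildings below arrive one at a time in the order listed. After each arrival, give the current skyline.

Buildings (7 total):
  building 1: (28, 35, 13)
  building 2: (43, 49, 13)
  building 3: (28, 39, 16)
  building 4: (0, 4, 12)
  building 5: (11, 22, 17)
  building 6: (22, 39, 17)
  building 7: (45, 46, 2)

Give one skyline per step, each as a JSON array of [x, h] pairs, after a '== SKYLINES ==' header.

== SKYLINES ==
[[28,13],[35,0]]
[[28,13],[35,0],[43,13],[49,0]]
[[28,16],[39,0],[43,13],[49,0]]
[[0,12],[4,0],[28,16],[39,0],[43,13],[49,0]]
[[0,12],[4,0],[11,17],[22,0],[28,16],[39,0],[43,13],[49,0]]
[[0,12],[4,0],[11,17],[39,0],[43,13],[49,0]]
[[0,12],[4,0],[11,17],[39,0],[43,13],[49,0]]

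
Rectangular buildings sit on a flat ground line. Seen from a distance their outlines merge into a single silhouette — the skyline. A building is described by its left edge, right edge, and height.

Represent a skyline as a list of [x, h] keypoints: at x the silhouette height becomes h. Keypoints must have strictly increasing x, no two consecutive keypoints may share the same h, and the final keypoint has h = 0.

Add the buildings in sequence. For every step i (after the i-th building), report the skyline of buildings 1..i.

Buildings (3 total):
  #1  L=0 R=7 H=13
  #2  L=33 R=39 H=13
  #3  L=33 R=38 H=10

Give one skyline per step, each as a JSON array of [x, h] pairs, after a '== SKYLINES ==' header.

== SKYLINES ==
[[0,13],[7,0]]
[[0,13],[7,0],[33,13],[39,0]]
[[0,13],[7,0],[33,13],[39,0]]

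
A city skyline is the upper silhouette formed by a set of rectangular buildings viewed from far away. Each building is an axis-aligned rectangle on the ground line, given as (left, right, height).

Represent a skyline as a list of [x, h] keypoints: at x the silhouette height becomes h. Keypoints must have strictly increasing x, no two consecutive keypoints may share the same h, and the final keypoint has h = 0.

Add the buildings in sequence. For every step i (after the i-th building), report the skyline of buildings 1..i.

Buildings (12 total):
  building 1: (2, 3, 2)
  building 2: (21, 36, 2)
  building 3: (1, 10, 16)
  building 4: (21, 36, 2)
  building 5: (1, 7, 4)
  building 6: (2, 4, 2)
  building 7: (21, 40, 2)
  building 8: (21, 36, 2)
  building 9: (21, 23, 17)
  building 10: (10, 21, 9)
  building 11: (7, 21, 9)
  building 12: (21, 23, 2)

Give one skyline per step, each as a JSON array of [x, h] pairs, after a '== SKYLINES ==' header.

== SKYLINES ==
[[2,2],[3,0]]
[[2,2],[3,0],[21,2],[36,0]]
[[1,16],[10,0],[21,2],[36,0]]
[[1,16],[10,0],[21,2],[36,0]]
[[1,16],[10,0],[21,2],[36,0]]
[[1,16],[10,0],[21,2],[36,0]]
[[1,16],[10,0],[21,2],[40,0]]
[[1,16],[10,0],[21,2],[40,0]]
[[1,16],[10,0],[21,17],[23,2],[40,0]]
[[1,16],[10,9],[21,17],[23,2],[40,0]]
[[1,16],[10,9],[21,17],[23,2],[40,0]]
[[1,16],[10,9],[21,17],[23,2],[40,0]]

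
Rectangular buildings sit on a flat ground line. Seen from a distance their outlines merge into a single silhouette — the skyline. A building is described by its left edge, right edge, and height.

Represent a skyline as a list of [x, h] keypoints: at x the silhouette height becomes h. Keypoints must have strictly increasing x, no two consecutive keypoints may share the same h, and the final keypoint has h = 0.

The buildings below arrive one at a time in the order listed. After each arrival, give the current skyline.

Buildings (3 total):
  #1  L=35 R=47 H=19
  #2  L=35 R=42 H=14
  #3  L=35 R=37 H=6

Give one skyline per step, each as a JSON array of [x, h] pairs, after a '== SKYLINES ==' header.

== SKYLINES ==
[[35,19],[47,0]]
[[35,19],[47,0]]
[[35,19],[47,0]]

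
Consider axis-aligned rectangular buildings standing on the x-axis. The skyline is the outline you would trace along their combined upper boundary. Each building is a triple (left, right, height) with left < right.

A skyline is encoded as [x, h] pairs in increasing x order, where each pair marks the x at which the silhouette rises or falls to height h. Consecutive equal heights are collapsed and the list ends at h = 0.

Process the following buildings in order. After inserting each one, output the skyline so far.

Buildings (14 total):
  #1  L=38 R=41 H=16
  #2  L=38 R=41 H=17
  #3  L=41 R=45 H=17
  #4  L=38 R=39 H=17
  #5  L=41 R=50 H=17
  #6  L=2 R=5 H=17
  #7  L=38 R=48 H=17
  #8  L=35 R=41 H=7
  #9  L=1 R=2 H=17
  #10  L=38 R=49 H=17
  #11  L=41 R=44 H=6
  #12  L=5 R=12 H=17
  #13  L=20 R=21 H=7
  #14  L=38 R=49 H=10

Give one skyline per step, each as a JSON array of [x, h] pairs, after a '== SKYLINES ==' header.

== SKYLINES ==
[[38,16],[41,0]]
[[38,17],[41,0]]
[[38,17],[45,0]]
[[38,17],[45,0]]
[[38,17],[50,0]]
[[2,17],[5,0],[38,17],[50,0]]
[[2,17],[5,0],[38,17],[50,0]]
[[2,17],[5,0],[35,7],[38,17],[50,0]]
[[1,17],[5,0],[35,7],[38,17],[50,0]]
[[1,17],[5,0],[35,7],[38,17],[50,0]]
[[1,17],[5,0],[35,7],[38,17],[50,0]]
[[1,17],[12,0],[35,7],[38,17],[50,0]]
[[1,17],[12,0],[20,7],[21,0],[35,7],[38,17],[50,0]]
[[1,17],[12,0],[20,7],[21,0],[35,7],[38,17],[50,0]]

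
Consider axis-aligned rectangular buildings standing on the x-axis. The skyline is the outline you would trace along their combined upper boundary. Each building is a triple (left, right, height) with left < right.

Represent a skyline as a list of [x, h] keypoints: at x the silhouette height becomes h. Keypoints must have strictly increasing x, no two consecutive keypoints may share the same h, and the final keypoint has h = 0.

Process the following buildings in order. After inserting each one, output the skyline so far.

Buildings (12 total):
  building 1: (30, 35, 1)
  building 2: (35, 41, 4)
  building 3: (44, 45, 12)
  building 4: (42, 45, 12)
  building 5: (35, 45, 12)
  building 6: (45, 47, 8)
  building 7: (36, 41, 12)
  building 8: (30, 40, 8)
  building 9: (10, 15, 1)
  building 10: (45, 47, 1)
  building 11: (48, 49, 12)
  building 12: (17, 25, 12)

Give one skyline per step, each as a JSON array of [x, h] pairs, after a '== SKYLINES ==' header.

== SKYLINES ==
[[30,1],[35,0]]
[[30,1],[35,4],[41,0]]
[[30,1],[35,4],[41,0],[44,12],[45,0]]
[[30,1],[35,4],[41,0],[42,12],[45,0]]
[[30,1],[35,12],[45,0]]
[[30,1],[35,12],[45,8],[47,0]]
[[30,1],[35,12],[45,8],[47,0]]
[[30,8],[35,12],[45,8],[47,0]]
[[10,1],[15,0],[30,8],[35,12],[45,8],[47,0]]
[[10,1],[15,0],[30,8],[35,12],[45,8],[47,0]]
[[10,1],[15,0],[30,8],[35,12],[45,8],[47,0],[48,12],[49,0]]
[[10,1],[15,0],[17,12],[25,0],[30,8],[35,12],[45,8],[47,0],[48,12],[49,0]]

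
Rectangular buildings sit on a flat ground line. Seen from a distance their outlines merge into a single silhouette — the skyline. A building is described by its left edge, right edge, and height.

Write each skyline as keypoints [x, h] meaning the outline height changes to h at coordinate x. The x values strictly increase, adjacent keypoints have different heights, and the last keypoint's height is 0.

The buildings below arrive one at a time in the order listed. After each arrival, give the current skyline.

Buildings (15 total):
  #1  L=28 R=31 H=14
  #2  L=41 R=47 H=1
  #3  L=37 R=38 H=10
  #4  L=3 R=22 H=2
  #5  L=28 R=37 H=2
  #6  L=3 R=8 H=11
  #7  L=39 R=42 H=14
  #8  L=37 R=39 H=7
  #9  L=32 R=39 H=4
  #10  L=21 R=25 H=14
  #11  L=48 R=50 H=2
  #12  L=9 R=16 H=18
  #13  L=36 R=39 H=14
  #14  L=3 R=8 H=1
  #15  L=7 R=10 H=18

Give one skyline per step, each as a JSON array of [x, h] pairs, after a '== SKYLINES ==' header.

== SKYLINES ==
[[28,14],[31,0]]
[[28,14],[31,0],[41,1],[47,0]]
[[28,14],[31,0],[37,10],[38,0],[41,1],[47,0]]
[[3,2],[22,0],[28,14],[31,0],[37,10],[38,0],[41,1],[47,0]]
[[3,2],[22,0],[28,14],[31,2],[37,10],[38,0],[41,1],[47,0]]
[[3,11],[8,2],[22,0],[28,14],[31,2],[37,10],[38,0],[41,1],[47,0]]
[[3,11],[8,2],[22,0],[28,14],[31,2],[37,10],[38,0],[39,14],[42,1],[47,0]]
[[3,11],[8,2],[22,0],[28,14],[31,2],[37,10],[38,7],[39,14],[42,1],[47,0]]
[[3,11],[8,2],[22,0],[28,14],[31,2],[32,4],[37,10],[38,7],[39,14],[42,1],[47,0]]
[[3,11],[8,2],[21,14],[25,0],[28,14],[31,2],[32,4],[37,10],[38,7],[39,14],[42,1],[47,0]]
[[3,11],[8,2],[21,14],[25,0],[28,14],[31,2],[32,4],[37,10],[38,7],[39,14],[42,1],[47,0],[48,2],[50,0]]
[[3,11],[8,2],[9,18],[16,2],[21,14],[25,0],[28,14],[31,2],[32,4],[37,10],[38,7],[39,14],[42,1],[47,0],[48,2],[50,0]]
[[3,11],[8,2],[9,18],[16,2],[21,14],[25,0],[28,14],[31,2],[32,4],[36,14],[42,1],[47,0],[48,2],[50,0]]
[[3,11],[8,2],[9,18],[16,2],[21,14],[25,0],[28,14],[31,2],[32,4],[36,14],[42,1],[47,0],[48,2],[50,0]]
[[3,11],[7,18],[16,2],[21,14],[25,0],[28,14],[31,2],[32,4],[36,14],[42,1],[47,0],[48,2],[50,0]]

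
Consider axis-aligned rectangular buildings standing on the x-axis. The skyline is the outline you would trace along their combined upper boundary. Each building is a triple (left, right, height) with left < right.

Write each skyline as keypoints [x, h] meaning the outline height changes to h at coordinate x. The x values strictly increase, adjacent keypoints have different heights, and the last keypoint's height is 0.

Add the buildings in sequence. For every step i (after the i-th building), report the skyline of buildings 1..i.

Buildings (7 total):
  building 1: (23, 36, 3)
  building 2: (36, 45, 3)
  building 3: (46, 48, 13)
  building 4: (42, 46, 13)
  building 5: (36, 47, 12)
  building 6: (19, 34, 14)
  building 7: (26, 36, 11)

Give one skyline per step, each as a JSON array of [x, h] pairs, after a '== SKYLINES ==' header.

== SKYLINES ==
[[23,3],[36,0]]
[[23,3],[45,0]]
[[23,3],[45,0],[46,13],[48,0]]
[[23,3],[42,13],[48,0]]
[[23,3],[36,12],[42,13],[48,0]]
[[19,14],[34,3],[36,12],[42,13],[48,0]]
[[19,14],[34,11],[36,12],[42,13],[48,0]]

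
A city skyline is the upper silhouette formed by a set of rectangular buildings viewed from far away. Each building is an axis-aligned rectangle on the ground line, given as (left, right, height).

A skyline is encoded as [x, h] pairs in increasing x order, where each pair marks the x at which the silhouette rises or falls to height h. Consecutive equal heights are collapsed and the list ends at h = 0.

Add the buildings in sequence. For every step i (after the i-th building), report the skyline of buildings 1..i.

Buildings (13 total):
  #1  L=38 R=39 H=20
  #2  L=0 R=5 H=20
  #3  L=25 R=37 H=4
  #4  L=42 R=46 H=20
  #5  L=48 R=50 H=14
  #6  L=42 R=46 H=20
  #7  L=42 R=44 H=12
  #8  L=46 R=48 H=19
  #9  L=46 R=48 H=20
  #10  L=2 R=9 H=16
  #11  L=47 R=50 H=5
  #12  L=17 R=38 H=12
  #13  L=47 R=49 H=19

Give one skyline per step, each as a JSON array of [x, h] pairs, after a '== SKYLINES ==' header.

== SKYLINES ==
[[38,20],[39,0]]
[[0,20],[5,0],[38,20],[39,0]]
[[0,20],[5,0],[25,4],[37,0],[38,20],[39,0]]
[[0,20],[5,0],[25,4],[37,0],[38,20],[39,0],[42,20],[46,0]]
[[0,20],[5,0],[25,4],[37,0],[38,20],[39,0],[42,20],[46,0],[48,14],[50,0]]
[[0,20],[5,0],[25,4],[37,0],[38,20],[39,0],[42,20],[46,0],[48,14],[50,0]]
[[0,20],[5,0],[25,4],[37,0],[38,20],[39,0],[42,20],[46,0],[48,14],[50,0]]
[[0,20],[5,0],[25,4],[37,0],[38,20],[39,0],[42,20],[46,19],[48,14],[50,0]]
[[0,20],[5,0],[25,4],[37,0],[38,20],[39,0],[42,20],[48,14],[50,0]]
[[0,20],[5,16],[9,0],[25,4],[37,0],[38,20],[39,0],[42,20],[48,14],[50,0]]
[[0,20],[5,16],[9,0],[25,4],[37,0],[38,20],[39,0],[42,20],[48,14],[50,0]]
[[0,20],[5,16],[9,0],[17,12],[38,20],[39,0],[42,20],[48,14],[50,0]]
[[0,20],[5,16],[9,0],[17,12],[38,20],[39,0],[42,20],[48,19],[49,14],[50,0]]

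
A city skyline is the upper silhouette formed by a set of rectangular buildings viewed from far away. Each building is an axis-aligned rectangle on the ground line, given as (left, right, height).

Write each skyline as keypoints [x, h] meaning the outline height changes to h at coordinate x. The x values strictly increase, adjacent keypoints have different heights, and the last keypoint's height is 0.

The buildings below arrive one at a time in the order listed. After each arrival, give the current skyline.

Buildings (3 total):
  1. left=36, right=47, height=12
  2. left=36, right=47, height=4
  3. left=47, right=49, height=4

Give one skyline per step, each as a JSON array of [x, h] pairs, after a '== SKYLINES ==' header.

== SKYLINES ==
[[36,12],[47,0]]
[[36,12],[47,0]]
[[36,12],[47,4],[49,0]]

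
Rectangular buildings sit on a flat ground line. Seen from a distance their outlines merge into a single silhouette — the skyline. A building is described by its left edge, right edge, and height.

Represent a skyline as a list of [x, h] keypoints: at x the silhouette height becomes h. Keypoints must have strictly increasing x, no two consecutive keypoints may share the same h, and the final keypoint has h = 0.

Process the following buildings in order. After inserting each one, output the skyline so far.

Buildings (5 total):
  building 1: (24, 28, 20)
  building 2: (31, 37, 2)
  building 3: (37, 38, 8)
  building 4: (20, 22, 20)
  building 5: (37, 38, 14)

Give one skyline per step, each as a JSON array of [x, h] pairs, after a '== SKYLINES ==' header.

== SKYLINES ==
[[24,20],[28,0]]
[[24,20],[28,0],[31,2],[37,0]]
[[24,20],[28,0],[31,2],[37,8],[38,0]]
[[20,20],[22,0],[24,20],[28,0],[31,2],[37,8],[38,0]]
[[20,20],[22,0],[24,20],[28,0],[31,2],[37,14],[38,0]]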